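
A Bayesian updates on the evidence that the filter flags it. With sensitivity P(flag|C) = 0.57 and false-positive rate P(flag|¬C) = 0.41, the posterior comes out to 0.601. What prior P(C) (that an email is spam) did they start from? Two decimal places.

P(C) = 0.52

In odds form, posterior odds = prior odds × likelihood ratio, so prior odds = posterior odds ÷ LR.
Posterior odds = 0.601/(1−0.601) = 1.5063. LR = 0.57/0.41 = 1.3902.
Prior odds = 1.5063/1.3902 = 1.0835, so P(C) = 1.0835/(1+1.0835) ≈ 0.52.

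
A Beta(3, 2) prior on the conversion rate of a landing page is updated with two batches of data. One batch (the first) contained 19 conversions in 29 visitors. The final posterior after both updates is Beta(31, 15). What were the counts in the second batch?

9 conversions and 3 bounces

Because Beta–binomial updating is additive in the counts, the combined data contributed (α_post−α_prior, β_post−β_prior) successes and failures.
Total across both batches: 31−3=28 conversions, 15−2=13 bounces.
Subtract the first batch: 28−19=9 conversions and 13−10=3 bounces.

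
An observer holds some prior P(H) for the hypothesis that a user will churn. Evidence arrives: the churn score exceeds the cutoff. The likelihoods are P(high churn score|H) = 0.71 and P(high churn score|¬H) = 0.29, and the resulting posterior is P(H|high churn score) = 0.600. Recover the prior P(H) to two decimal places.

P(H) = 0.38

Bayes' rule in odds form gives O(H|E) = O(H)·[P(E|H)/P(E|¬H)], hence O(H) = O(H|E)/LR.
Posterior odds = 0.600/(1−0.600) = 1.5000. LR = 0.71/0.29 = 2.4483.
Prior odds = 1.5000/2.4483 = 0.6127, so P(H) = 0.6127/(1+0.6127) ≈ 0.38.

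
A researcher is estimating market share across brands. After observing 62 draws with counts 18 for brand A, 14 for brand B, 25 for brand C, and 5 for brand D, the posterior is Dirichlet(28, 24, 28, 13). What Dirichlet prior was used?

For a Dirichlet(α) prior with multinomial counts c, the posterior is Dirichlet(α + c) componentwise.
Subtract each count from the matching posterior parameter: 28−18=10, 24−14=10, 28−25=3, 13−5=8.

Dirichlet(10, 10, 3, 8)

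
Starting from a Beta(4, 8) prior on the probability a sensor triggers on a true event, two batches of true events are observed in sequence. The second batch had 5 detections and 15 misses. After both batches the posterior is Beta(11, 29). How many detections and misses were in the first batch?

2 detections and 6 misses

Sequential conjugate updates are equivalent to a single update on the pooled data, so total successes = posterior α − prior α and total failures = posterior β − prior β.
Total across both batches: 11−4=7 detections, 29−8=21 misses.
Subtract the second batch: 7−5=2 detections and 21−15=6 misses.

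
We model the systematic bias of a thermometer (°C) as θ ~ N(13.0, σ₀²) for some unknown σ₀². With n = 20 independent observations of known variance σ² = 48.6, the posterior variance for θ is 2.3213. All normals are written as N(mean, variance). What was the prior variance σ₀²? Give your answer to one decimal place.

For the Normal–Normal model with known σ², precisions add: τ_n = τ₀ + n/σ².
So 1/σ₀² = 1/2.3213 − 20/48.6 = 0.430793 − 0.411523 = 0.019270.
Hence σ₀² = 1/0.019270 ≈ 51.9.

σ₀² = 51.9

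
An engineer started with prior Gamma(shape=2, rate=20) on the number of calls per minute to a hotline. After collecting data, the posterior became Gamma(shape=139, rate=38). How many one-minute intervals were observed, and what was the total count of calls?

n = 18 one-minute intervals with total 137 calls

A Gamma(α, β) prior (rate parametrization) on a Poisson rate with n observations summing to S gives posterior Gamma(α+S, β+n).
Matching: Σxᵢ = 139 − 2 = 137 and n = 38 − 20 = 18.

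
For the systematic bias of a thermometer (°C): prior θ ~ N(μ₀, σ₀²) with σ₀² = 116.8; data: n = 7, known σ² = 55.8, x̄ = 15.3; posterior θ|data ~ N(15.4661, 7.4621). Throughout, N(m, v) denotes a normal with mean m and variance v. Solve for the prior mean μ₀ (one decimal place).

μ₀ = 17.9

With known observation variance, the Normal–Normal posterior has precision τ_n = τ₀ + n/σ² and mean μ_n = (τ₀μ₀ + (n/σ²)x̄)/τ_n.
Here τ₀ = 1/116.8 = 0.008562 and τ_data = 7/55.8 = 0.125448, so τ_n = 0.134010.
Rearranging for μ₀: μ₀ = (μ_n·τ_n − τ_data·x̄)/τ₀ = (15.4661·0.134010 − 0.125448·15.3) / 0.008562 = 0.153258/0.008562 ≈ 17.9.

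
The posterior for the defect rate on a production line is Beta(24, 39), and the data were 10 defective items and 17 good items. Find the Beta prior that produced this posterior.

Beta(14, 22)

Beta is conjugate to the binomial likelihood: posterior = Beta(a+s, b+f).
Subtract the data counts: 24−10=14, 39−17=22.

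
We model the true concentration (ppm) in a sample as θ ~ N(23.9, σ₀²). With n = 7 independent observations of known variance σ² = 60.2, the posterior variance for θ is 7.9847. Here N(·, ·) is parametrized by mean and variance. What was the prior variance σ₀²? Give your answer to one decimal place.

For the Normal–Normal model with known σ², precisions add: τ_n = τ₀ + n/σ².
So 1/σ₀² = 1/7.9847 − 7/60.2 = 0.125240 − 0.116279 = 0.008961.
Hence σ₀² = 1/0.008961 ≈ 111.6.

σ₀² = 111.6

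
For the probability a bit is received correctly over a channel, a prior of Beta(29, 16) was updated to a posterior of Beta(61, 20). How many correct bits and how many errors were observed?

32 correct bits and 4 errors

Beta is conjugate to the binomial likelihood: posterior = Beta(α+s, β+f).
Match parameters: s=61−29=32, f=20−16=4.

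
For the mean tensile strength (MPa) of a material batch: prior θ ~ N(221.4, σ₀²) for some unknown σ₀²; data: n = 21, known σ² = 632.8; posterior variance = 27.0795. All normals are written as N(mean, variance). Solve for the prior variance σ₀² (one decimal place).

For the Normal–Normal model with known σ², precisions add: τ_n = τ₀ + n/σ².
So 1/σ₀² = 1/27.0795 − 21/632.8 = 0.036928 − 0.033186 = 0.003742.
Hence σ₀² = 1/0.003742 ≈ 267.2.

σ₀² = 267.2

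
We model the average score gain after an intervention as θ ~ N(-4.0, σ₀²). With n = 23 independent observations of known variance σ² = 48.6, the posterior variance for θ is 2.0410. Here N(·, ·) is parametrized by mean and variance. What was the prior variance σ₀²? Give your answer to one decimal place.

For the Normal–Normal model with known σ², precisions add: τ_n = τ₀ + n/σ².
So 1/σ₀² = 1/2.0410 − 23/48.6 = 0.489956 − 0.473251 = 0.016705.
Hence σ₀² = 1/0.016705 ≈ 59.9.

σ₀² = 59.9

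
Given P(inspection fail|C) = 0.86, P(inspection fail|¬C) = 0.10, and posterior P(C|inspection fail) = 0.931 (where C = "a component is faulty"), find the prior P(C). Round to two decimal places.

P(C) = 0.61

Bayes' rule in odds form gives O(C|E) = O(C)·[P(E|C)/P(E|¬C)], hence O(C) = O(C|E)/LR.
Posterior odds = 0.931/(1−0.931) = 13.4928. LR = 0.86/0.10 = 8.6000.
Prior odds = 13.4928/8.6000 = 1.5689, so P(C) = 1.5689/(1+1.5689) ≈ 0.61.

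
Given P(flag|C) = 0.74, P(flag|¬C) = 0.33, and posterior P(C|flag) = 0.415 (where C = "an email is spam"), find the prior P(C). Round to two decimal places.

P(C) = 0.24

In odds form, posterior odds = prior odds × likelihood ratio, so prior odds = posterior odds ÷ LR.
Posterior odds = 0.415/(1−0.415) = 0.7094. LR = 0.74/0.33 = 2.2424.
Prior odds = 0.7094/2.2424 = 0.3164, so P(C) = 0.3164/(1+0.3164) ≈ 0.24.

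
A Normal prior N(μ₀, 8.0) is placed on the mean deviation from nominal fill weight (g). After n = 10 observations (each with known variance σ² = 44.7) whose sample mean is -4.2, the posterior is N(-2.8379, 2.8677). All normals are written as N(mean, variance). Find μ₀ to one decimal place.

μ₀ = -0.4

The posterior mean is a precision-weighted average: μ_n = (τ₀μ₀ + τ_data·x̄)/(τ₀+τ_data), with τ₀=1/σ₀² and τ_data=n/σ².
Here τ₀ = 1/8.0 = 0.125000 and τ_data = 10/44.7 = 0.223714, so τ_n = 0.348714.
Rearranging for μ₀: μ₀ = (μ_n·τ_n − τ_data·x̄)/τ₀ = (-2.8379·0.348714 − 0.223714·-4.2) / 0.125000 = -0.050017/0.125000 ≈ -0.4.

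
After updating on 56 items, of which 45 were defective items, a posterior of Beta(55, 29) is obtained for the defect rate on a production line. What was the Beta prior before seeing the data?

Beta(10, 18)

Under Beta–binomial conjugacy the posterior parameters are (α+s, β+f).
So α = 55 − 45 = 10 and β = 29 − 11 = 18.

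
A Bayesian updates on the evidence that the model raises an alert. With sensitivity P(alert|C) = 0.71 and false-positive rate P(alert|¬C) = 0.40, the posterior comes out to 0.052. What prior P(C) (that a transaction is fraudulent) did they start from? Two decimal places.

In odds form, posterior odds = prior odds × likelihood ratio, so prior odds = posterior odds ÷ LR.
Posterior odds = 0.052/(1−0.052) = 0.0549. LR = 0.71/0.40 = 1.7750.
Prior odds = 0.0549/1.7750 = 0.0309, so P(C) = 0.0309/(1+0.0309) ≈ 0.03.

P(C) = 0.03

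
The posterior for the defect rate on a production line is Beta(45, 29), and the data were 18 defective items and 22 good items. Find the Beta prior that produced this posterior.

Beta(27, 7)

Beta is conjugate to the binomial likelihood: posterior = Beta(a+s, b+f).
Subtract the data counts: 45−18=27, 29−22=7.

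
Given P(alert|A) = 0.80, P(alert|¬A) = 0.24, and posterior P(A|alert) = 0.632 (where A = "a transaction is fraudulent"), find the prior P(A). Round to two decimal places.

Bayes' rule in odds form gives O(A|E) = O(A)·[P(E|A)/P(E|¬A)], hence O(A) = O(A|E)/LR.
Posterior odds = 0.632/(1−0.632) = 1.7174. LR = 0.80/0.24 = 3.3333.
Prior odds = 1.7174/3.3333 = 0.5152, so P(A) = 0.5152/(1+0.5152) ≈ 0.34.

P(A) = 0.34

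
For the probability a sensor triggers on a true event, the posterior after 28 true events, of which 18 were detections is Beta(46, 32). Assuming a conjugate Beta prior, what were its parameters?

Beta(28, 22)

A Beta(α, β) prior with s successes and f failures in binomial data gives a Beta(α+s, β+f) posterior.
Subtract the data counts: 46−18=28, 32−10=22.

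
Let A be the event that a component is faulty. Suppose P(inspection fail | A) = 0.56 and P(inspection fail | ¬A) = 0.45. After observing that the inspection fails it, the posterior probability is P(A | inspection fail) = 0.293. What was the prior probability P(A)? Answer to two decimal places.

P(A) = 0.25

Bayes' rule in odds form gives O(A|E) = O(A)·[P(E|A)/P(E|¬A)], hence O(A) = O(A|E)/LR.
Posterior odds = 0.293/(1−0.293) = 0.4144. LR = 0.56/0.45 = 1.2444.
Prior odds = 0.4144/1.2444 = 0.3330, so P(A) = 0.3330/(1+0.3330) ≈ 0.25.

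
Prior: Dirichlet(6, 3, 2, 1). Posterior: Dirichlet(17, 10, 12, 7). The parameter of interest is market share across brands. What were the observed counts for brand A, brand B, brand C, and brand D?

counts (11, 7, 10, 6)

For a Dirichlet(α) prior with multinomial counts c, the posterior is Dirichlet(α + c) componentwise.
Counts are posterior − prior componentwise: 17−6=11, 10−3=7, 12−2=10, 7−1=6.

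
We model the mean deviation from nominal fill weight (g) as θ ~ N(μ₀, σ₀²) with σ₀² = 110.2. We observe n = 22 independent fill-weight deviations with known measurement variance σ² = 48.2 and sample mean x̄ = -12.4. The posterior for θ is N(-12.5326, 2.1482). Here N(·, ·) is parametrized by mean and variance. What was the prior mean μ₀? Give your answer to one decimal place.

μ₀ = -19.2

The posterior mean is a precision-weighted average: μ_n = (τ₀μ₀ + τ_data·x̄)/(τ₀+τ_data), with τ₀=1/σ₀² and τ_data=n/σ².
Here τ₀ = 1/110.2 = 0.009074 and τ_data = 22/48.2 = 0.456432, so τ_n = 0.465506.
Rearranging for μ₀: μ₀ = (μ_n·τ_n − τ_data·x̄)/τ₀ = (-12.5326·0.465506 − 0.456432·-12.4) / 0.009074 = -0.174244/0.009074 ≈ -19.2.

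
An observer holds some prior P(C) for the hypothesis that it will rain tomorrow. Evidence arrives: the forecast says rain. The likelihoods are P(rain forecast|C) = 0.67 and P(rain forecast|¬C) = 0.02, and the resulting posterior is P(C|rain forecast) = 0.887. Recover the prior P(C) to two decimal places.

P(C) = 0.19

In odds form, posterior odds = prior odds × likelihood ratio, so prior odds = posterior odds ÷ LR.
Posterior odds = 0.887/(1−0.887) = 7.8496. LR = 0.67/0.02 = 33.5000.
Prior odds = 7.8496/33.5000 = 0.2343, so P(C) = 0.2343/(1+0.2343) ≈ 0.19.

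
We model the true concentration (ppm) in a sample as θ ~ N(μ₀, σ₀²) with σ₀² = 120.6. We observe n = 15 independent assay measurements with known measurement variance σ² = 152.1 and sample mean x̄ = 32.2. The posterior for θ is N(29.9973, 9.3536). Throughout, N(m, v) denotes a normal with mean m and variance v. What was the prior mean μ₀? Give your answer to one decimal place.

The posterior mean is a precision-weighted average: μ_n = (τ₀μ₀ + τ_data·x̄)/(τ₀+τ_data), with τ₀=1/σ₀² and τ_data=n/σ².
Here τ₀ = 1/120.6 = 0.008292 and τ_data = 15/152.1 = 0.098619, so τ_n = 0.106911.
Rearranging for μ₀: μ₀ = (μ_n·τ_n − τ_data·x̄)/τ₀ = (29.9973·0.106911 − 0.098619·32.2) / 0.008292 = 0.031510/0.008292 ≈ 3.8.

μ₀ = 3.8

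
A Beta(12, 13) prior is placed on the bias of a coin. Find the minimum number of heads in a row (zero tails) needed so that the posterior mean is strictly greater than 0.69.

After k heads and 0 tails the posterior is Beta(12+k, 13), with mean (12+k)/(12+13+k).
Set (12+k)/(25+k) > 0.69 and solve: k > (0.69·25 − 12)/(1 − 0.69) = 16.935.
The smallest integer exceeding 16.935 is 17.

k = 17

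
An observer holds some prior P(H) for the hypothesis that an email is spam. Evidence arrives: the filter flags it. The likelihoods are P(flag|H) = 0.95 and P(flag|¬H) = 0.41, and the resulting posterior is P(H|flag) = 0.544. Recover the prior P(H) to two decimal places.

Bayes' rule in odds form gives O(H|E) = O(H)·[P(E|H)/P(E|¬H)], hence O(H) = O(H|E)/LR.
Posterior odds = 0.544/(1−0.544) = 1.1930. LR = 0.95/0.41 = 2.3171.
Prior odds = 1.1930/2.3171 = 0.5149, so P(H) = 0.5149/(1+0.5149) ≈ 0.34.

P(H) = 0.34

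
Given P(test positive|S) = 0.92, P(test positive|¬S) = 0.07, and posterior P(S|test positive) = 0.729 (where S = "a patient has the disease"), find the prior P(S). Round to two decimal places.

P(S) = 0.17

Bayes' rule in odds form gives O(S|E) = O(S)·[P(E|S)/P(E|¬S)], hence O(S) = O(S|E)/LR.
Posterior odds = 0.729/(1−0.729) = 2.6900. LR = 0.92/0.07 = 13.1429.
Prior odds = 2.6900/13.1429 = 0.2047, so P(S) = 0.2047/(1+0.2047) ≈ 0.17.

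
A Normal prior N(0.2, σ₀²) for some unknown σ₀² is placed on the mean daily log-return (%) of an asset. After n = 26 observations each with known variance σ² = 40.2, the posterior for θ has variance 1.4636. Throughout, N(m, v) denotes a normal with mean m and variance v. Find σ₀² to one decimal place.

σ₀² = 27.4

For the Normal–Normal model with known σ², precisions add: τ_n = τ₀ + n/σ².
So 1/σ₀² = 1/1.4636 − 26/40.2 = 0.683247 − 0.646766 = 0.036481.
Hence σ₀² = 1/0.036481 ≈ 27.4.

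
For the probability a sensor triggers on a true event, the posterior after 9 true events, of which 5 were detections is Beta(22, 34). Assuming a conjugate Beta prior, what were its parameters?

Beta(17, 30)

Under Beta–binomial conjugacy the posterior parameters are (α+s, β+f).
Subtract the data counts: 22−5=17, 34−4=30.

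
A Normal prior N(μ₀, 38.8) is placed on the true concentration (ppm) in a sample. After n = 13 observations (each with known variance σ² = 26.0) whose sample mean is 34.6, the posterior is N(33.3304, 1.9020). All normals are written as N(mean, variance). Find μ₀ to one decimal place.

μ₀ = 8.7

The posterior mean is a precision-weighted average: μ_n = (τ₀μ₀ + τ_data·x̄)/(τ₀+τ_data), with τ₀=1/σ₀² and τ_data=n/σ².
Here τ₀ = 1/38.8 = 0.025773 and τ_data = 13/26.0 = 0.500000, so τ_n = 0.525773.
Rearranging for μ₀: μ₀ = (μ_n·τ_n − τ_data·x̄)/τ₀ = (33.3304·0.525773 − 0.500000·34.6) / 0.025773 = 0.224224/0.025773 ≈ 8.7.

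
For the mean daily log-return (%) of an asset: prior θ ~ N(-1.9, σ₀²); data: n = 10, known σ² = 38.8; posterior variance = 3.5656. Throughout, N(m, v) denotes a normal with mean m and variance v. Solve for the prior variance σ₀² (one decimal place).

σ₀² = 44.0

For the Normal–Normal model with known σ², precisions add: τ_n = τ₀ + n/σ².
So 1/σ₀² = 1/3.5656 − 10/38.8 = 0.280458 − 0.257732 = 0.022726.
Hence σ₀² = 1/0.022726 ≈ 44.0.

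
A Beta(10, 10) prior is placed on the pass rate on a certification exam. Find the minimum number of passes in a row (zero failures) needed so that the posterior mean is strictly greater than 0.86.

After k passes and 0 failures the posterior is Beta(10+k, 10), with mean (10+k)/(10+10+k).
Set (10+k)/(20+k) > 0.86 and solve: k > (0.86·20 − 10)/(1 − 0.86) = 51.429.
The smallest integer exceeding 51.429 is 52.

k = 52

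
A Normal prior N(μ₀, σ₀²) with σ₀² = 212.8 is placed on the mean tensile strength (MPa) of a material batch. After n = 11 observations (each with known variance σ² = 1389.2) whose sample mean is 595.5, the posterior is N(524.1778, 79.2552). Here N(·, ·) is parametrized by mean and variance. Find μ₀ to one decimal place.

μ₀ = 404.0

With known observation variance, the Normal–Normal posterior has precision τ_n = τ₀ + n/σ² and mean μ_n = (τ₀μ₀ + (n/σ²)x̄)/τ_n.
Here τ₀ = 1/212.8 = 0.004699 and τ_data = 11/1389.2 = 0.007918, so τ_n = 0.012617.
Rearranging for μ₀: μ₀ = (μ_n·τ_n − τ_data·x̄)/τ₀ = (524.1778·0.012617 − 0.007918·595.5) / 0.004699 = 1.898382/0.004699 ≈ 404.0.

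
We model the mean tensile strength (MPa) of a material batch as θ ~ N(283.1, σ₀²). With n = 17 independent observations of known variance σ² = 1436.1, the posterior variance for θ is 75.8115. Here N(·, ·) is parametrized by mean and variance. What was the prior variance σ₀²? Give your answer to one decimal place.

Posterior precision equals prior precision plus data precision: 1/σ_n² = 1/σ₀² + n/σ².
So 1/σ₀² = 1/75.8115 − 17/1436.1 = 0.013191 − 0.011838 = 0.001353.
Hence σ₀² = 1/0.001353 ≈ 739.1.

σ₀² = 739.1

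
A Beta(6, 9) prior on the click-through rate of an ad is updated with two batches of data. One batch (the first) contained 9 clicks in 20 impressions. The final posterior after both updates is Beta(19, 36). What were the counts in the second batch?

Sequential conjugate updates are equivalent to a single update on the pooled data, so total successes = posterior α − prior α and total failures = posterior β − prior β.
Total across both batches: 19−6=13 clicks, 36−9=27 non-clicks.
Subtract the first batch: 13−9=4 clicks and 27−11=16 non-clicks.

4 clicks and 16 non-clicks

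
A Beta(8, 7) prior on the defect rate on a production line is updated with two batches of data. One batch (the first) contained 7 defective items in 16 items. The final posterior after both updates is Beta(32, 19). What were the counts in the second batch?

Sequential conjugate updates are equivalent to a single update on the pooled data, so total successes = posterior α − prior α and total failures = posterior β − prior β.
Total across both batches: 32−8=24 defective items, 19−7=12 good items.
Subtract the first batch: 24−7=17 defective items and 12−9=3 good items.

17 defective items and 3 good items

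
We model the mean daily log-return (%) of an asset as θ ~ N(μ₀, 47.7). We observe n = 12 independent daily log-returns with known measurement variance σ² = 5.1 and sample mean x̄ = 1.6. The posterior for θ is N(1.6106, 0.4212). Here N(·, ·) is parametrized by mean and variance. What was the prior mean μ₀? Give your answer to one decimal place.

μ₀ = 2.8

With known observation variance, the Normal–Normal posterior has precision τ_n = τ₀ + n/σ² and mean μ_n = (τ₀μ₀ + (n/σ²)x̄)/τ_n.
Here τ₀ = 1/47.7 = 0.020964 and τ_data = 12/5.1 = 2.352941, so τ_n = 2.373905.
Rearranging for μ₀: μ₀ = (μ_n·τ_n − τ_data·x̄)/τ₀ = (1.6106·2.373905 − 2.352941·1.6) / 0.020964 = 0.058706/0.020964 ≈ 2.8.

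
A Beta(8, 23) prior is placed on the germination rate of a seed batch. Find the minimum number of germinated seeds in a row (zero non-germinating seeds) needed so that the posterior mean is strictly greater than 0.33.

k = 4

After k germinated seeds and 0 non-germinating seeds the posterior is Beta(8+k, 23), with mean (8+k)/(8+23+k).
Set (8+k)/(31+k) > 0.33 and solve: k > (0.33·31 − 8)/(1 − 0.33) = 3.328.
The smallest integer exceeding 3.328 is 4, and checking k=4: (12)/(35) = 0.3429 > 0.33.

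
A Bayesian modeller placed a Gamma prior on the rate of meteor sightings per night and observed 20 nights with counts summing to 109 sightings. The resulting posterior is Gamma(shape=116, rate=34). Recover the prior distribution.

Gamma(shape=7, rate=14)

Gamma–Poisson conjugacy: posterior shape = α + Σxᵢ, posterior rate = β + n.
So α = 116 − 109 = 7 and β = 34 − 20 = 14.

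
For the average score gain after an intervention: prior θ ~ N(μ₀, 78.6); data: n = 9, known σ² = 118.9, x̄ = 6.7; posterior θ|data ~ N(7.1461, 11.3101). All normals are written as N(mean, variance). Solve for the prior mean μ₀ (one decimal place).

The posterior mean is a precision-weighted average: μ_n = (τ₀μ₀ + τ_data·x̄)/(τ₀+τ_data), with τ₀=1/σ₀² and τ_data=n/σ².
Here τ₀ = 1/78.6 = 0.012723 and τ_data = 9/118.9 = 0.075694, so τ_n = 0.088417.
Rearranging for μ₀: μ₀ = (μ_n·τ_n − τ_data·x̄)/τ₀ = (7.1461·0.088417 − 0.075694·6.7) / 0.012723 = 0.124687/0.012723 ≈ 9.8.

μ₀ = 9.8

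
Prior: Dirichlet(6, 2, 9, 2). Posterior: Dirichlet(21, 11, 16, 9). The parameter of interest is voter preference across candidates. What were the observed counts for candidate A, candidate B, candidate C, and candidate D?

For a Dirichlet(α) prior with multinomial counts c, the posterior is Dirichlet(α + c) componentwise.
Counts are posterior − prior componentwise: 21−6=15, 11−2=9, 16−9=7, 9−2=7.

counts (15, 9, 7, 7)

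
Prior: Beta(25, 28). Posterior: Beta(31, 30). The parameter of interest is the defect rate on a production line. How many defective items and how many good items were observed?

A Beta(a, b) prior with s successes and f failures in binomial data gives a Beta(a+s, b+f) posterior.
So s = 31 − 25 = 6 and f = 30 − 28 = 2.

6 defective items and 2 good items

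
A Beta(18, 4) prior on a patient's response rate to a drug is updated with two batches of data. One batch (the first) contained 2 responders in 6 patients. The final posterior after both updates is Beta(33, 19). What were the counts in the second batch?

Because Beta–binomial updating is additive in the counts, the combined data contributed (α_post−α_prior, β_post−β_prior) successes and failures.
Total across both batches: 33−18=15 responders, 19−4=15 non-responders.
Subtract the first batch: 15−2=13 responders and 15−4=11 non-responders.

13 responders and 11 non-responders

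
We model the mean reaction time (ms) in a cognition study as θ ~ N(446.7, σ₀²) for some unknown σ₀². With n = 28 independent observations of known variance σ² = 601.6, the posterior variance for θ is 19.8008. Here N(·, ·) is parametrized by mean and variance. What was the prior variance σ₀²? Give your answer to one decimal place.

σ₀² = 252.5

For the Normal–Normal model with known σ², precisions add: τ_n = τ₀ + n/σ².
So 1/σ₀² = 1/19.8008 − 28/601.6 = 0.050503 − 0.046543 = 0.003960.
Hence σ₀² = 1/0.003960 ≈ 252.5.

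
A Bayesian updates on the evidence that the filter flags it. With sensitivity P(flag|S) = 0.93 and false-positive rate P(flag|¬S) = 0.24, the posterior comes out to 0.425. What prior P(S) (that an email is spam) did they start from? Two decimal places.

P(S) = 0.16

Bayes' rule in odds form gives O(S|E) = O(S)·[P(E|S)/P(E|¬S)], hence O(S) = O(S|E)/LR.
Posterior odds = 0.425/(1−0.425) = 0.7391. LR = 0.93/0.24 = 3.8750.
Prior odds = 0.7391/3.8750 = 0.1907, so P(S) = 0.1907/(1+0.1907) ≈ 0.16.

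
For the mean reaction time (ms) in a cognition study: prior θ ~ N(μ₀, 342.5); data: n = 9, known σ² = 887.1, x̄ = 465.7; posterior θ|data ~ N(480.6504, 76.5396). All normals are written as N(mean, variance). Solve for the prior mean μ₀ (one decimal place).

μ₀ = 532.6

The posterior mean is a precision-weighted average: μ_n = (τ₀μ₀ + τ_data·x̄)/(τ₀+τ_data), with τ₀=1/σ₀² and τ_data=n/σ².
Here τ₀ = 1/342.5 = 0.002920 and τ_data = 9/887.1 = 0.010145, so τ_n = 0.013065.
Rearranging for μ₀: μ₀ = (μ_n·τ_n − τ_data·x̄)/τ₀ = (480.6504·0.013065 − 0.010145·465.7) / 0.002920 = 1.555171/0.002920 ≈ 532.6.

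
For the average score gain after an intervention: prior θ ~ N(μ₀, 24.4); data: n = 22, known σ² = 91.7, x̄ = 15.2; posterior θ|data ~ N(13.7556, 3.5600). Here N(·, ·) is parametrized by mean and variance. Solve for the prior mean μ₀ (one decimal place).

The posterior mean is a precision-weighted average: μ_n = (τ₀μ₀ + τ_data·x̄)/(τ₀+τ_data), with τ₀=1/σ₀² and τ_data=n/σ².
Here τ₀ = 1/24.4 = 0.040984 and τ_data = 22/91.7 = 0.239913, so τ_n = 0.280897.
Rearranging for μ₀: μ₀ = (μ_n·τ_n − τ_data·x̄)/τ₀ = (13.7556·0.280897 − 0.239913·15.2) / 0.040984 = 0.217229/0.040984 ≈ 5.3.

μ₀ = 5.3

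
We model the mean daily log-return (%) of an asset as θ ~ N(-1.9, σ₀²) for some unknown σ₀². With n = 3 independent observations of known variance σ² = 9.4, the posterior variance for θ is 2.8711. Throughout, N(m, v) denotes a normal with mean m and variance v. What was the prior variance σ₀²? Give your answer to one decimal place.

σ₀² = 34.3

Posterior precision equals prior precision plus data precision: 1/σ_n² = 1/σ₀² + n/σ².
So 1/σ₀² = 1/2.8711 − 3/9.4 = 0.348299 − 0.319149 = 0.029150.
Hence σ₀² = 1/0.029150 ≈ 34.3.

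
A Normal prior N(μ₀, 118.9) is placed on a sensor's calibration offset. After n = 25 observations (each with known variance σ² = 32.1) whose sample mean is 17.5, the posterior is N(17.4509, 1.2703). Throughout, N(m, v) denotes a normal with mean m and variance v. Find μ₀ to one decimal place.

The posterior mean is a precision-weighted average: μ_n = (τ₀μ₀ + τ_data·x̄)/(τ₀+τ_data), with τ₀=1/σ₀² and τ_data=n/σ².
Here τ₀ = 1/118.9 = 0.008410 and τ_data = 25/32.1 = 0.778816, so τ_n = 0.787226.
Rearranging for μ₀: μ₀ = (μ_n·τ_n − τ_data·x̄)/τ₀ = (17.4509·0.787226 − 0.778816·17.5) / 0.008410 = 0.108522/0.008410 ≈ 12.9.

μ₀ = 12.9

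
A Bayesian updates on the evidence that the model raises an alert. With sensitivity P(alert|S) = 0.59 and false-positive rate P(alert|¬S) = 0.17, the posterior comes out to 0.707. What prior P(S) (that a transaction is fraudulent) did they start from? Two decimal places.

P(S) = 0.41

In odds form, posterior odds = prior odds × likelihood ratio, so prior odds = posterior odds ÷ LR.
Posterior odds = 0.707/(1−0.707) = 2.4130. LR = 0.59/0.17 = 3.4706.
Prior odds = 2.4130/3.4706 = 0.6953, so P(S) = 0.6953/(1+0.6953) ≈ 0.41.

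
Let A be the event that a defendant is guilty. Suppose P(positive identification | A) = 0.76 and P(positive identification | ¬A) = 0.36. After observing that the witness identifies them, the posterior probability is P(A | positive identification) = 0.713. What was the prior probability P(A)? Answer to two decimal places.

Bayes' rule in odds form gives O(A|E) = O(A)·[P(E|A)/P(E|¬A)], hence O(A) = O(A|E)/LR.
Posterior odds = 0.713/(1−0.713) = 2.4843. LR = 0.76/0.36 = 2.1111.
Prior odds = 2.4843/2.1111 = 1.1768, so P(A) = 1.1768/(1+1.1768) ≈ 0.54.

P(A) = 0.54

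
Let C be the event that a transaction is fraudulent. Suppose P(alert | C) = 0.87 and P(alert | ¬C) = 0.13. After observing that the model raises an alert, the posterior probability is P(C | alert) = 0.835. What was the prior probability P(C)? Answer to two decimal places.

P(C) = 0.43

In odds form, posterior odds = prior odds × likelihood ratio, so prior odds = posterior odds ÷ LR.
Posterior odds = 0.835/(1−0.835) = 5.0606. LR = 0.87/0.13 = 6.6923.
Prior odds = 5.0606/6.6923 = 0.7562, so P(C) = 0.7562/(1+0.7562) ≈ 0.43.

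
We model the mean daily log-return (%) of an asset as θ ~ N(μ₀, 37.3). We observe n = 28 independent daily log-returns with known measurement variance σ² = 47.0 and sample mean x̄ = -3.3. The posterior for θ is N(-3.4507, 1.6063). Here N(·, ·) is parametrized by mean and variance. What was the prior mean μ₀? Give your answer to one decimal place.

μ₀ = -6.8

With known observation variance, the Normal–Normal posterior has precision τ_n = τ₀ + n/σ² and mean μ_n = (τ₀μ₀ + (n/σ²)x̄)/τ_n.
Here τ₀ = 1/37.3 = 0.026810 and τ_data = 28/47.0 = 0.595745, so τ_n = 0.622555.
Rearranging for μ₀: μ₀ = (μ_n·τ_n − τ_data·x̄)/τ₀ = (-3.4507·0.622555 − 0.595745·-3.3) / 0.026810 = -0.182292/0.026810 ≈ -6.8.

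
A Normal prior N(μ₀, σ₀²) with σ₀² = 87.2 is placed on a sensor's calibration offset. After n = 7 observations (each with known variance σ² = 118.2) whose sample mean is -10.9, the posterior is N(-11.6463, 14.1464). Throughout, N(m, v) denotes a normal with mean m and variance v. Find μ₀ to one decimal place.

The posterior mean is a precision-weighted average: μ_n = (τ₀μ₀ + τ_data·x̄)/(τ₀+τ_data), with τ₀=1/σ₀² and τ_data=n/σ².
Here τ₀ = 1/87.2 = 0.011468 and τ_data = 7/118.2 = 0.059222, so τ_n = 0.070690.
Rearranging for μ₀: μ₀ = (μ_n·τ_n − τ_data·x̄)/τ₀ = (-11.6463·0.070690 − 0.059222·-10.9) / 0.011468 = -0.177757/0.011468 ≈ -15.5.

μ₀ = -15.5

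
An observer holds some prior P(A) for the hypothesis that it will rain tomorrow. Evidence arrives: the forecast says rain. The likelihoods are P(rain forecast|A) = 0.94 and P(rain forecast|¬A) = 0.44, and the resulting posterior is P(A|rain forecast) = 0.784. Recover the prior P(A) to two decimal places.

Bayes' rule in odds form gives O(A|E) = O(A)·[P(E|A)/P(E|¬A)], hence O(A) = O(A|E)/LR.
Posterior odds = 0.784/(1−0.784) = 3.6296. LR = 0.94/0.44 = 2.1364.
Prior odds = 3.6296/2.1364 = 1.6989, so P(A) = 1.6989/(1+1.6989) ≈ 0.63.

P(A) = 0.63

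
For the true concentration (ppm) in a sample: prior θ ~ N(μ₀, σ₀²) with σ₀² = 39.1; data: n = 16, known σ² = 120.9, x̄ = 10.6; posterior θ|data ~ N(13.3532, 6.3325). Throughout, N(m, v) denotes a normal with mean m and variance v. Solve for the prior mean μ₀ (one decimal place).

μ₀ = 27.6

With known observation variance, the Normal–Normal posterior has precision τ_n = τ₀ + n/σ² and mean μ_n = (τ₀μ₀ + (n/σ²)x̄)/τ_n.
Here τ₀ = 1/39.1 = 0.025575 and τ_data = 16/120.9 = 0.132341, so τ_n = 0.157916.
Rearranging for μ₀: μ₀ = (μ_n·τ_n − τ_data·x̄)/τ₀ = (13.3532·0.157916 − 0.132341·10.6) / 0.025575 = 0.705869/0.025575 ≈ 27.6.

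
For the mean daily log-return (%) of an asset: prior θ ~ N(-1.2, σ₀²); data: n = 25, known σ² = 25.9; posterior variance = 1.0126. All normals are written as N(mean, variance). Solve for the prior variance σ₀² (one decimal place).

σ₀² = 44.8

For the Normal–Normal model with known σ², precisions add: τ_n = τ₀ + n/σ².
So 1/σ₀² = 1/1.0126 − 25/25.9 = 0.987557 − 0.965251 = 0.022306.
Hence σ₀² = 1/0.022306 ≈ 44.8.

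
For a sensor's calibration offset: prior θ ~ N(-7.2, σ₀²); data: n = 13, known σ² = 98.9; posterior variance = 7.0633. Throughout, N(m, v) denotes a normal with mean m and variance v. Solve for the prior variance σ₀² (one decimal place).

σ₀² = 98.7

Posterior precision equals prior precision plus data precision: 1/σ_n² = 1/σ₀² + n/σ².
So 1/σ₀² = 1/7.0633 − 13/98.9 = 0.141577 − 0.131446 = 0.010131.
Hence σ₀² = 1/0.010131 ≈ 98.7.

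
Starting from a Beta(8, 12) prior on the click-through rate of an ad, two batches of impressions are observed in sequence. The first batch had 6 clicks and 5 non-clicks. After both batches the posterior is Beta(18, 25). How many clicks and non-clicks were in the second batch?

4 clicks and 8 non-clicks

Sequential conjugate updates are equivalent to a single update on the pooled data, so total successes = posterior α − prior α and total failures = posterior β − prior β.
Total across both batches: 18−8=10 clicks, 25−12=13 non-clicks.
Subtract the first batch: 10−6=4 clicks and 13−5=8 non-clicks.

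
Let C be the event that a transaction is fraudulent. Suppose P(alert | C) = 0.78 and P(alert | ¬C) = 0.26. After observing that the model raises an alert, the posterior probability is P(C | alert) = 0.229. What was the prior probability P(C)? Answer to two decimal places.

P(C) = 0.09

Bayes' rule in odds form gives O(C|E) = O(C)·[P(E|C)/P(E|¬C)], hence O(C) = O(C|E)/LR.
Posterior odds = 0.229/(1−0.229) = 0.2970. LR = 0.78/0.26 = 3.0000.
Prior odds = 0.2970/3.0000 = 0.0990, so P(C) = 0.0990/(1+0.0990) ≈ 0.09.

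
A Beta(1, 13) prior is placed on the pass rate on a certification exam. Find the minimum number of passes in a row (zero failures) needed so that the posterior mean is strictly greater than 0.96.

k = 312

After k passes and 0 failures the posterior is Beta(1+k, 13), with mean (1+k)/(1+13+k).
Set (1+k)/(14+k) > 0.96 and solve: k > (0.96·14 − 1)/(1 − 0.96) = 311.000.
The smallest integer exceeding 311.000 is 312.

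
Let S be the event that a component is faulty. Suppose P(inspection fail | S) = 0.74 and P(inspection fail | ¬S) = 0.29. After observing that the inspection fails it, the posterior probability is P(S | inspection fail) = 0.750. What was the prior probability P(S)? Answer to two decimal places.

P(S) = 0.54

In odds form, posterior odds = prior odds × likelihood ratio, so prior odds = posterior odds ÷ LR.
Posterior odds = 0.750/(1−0.750) = 3.0000. LR = 0.74/0.29 = 2.5517.
Prior odds = 3.0000/2.5517 = 1.1757, so P(S) = 1.1757/(1+1.1757) ≈ 0.54.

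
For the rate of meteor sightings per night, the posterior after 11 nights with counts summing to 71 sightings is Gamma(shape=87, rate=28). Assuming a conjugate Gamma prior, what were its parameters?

Gamma(shape=16, rate=17)

A Gamma(α, β) prior (rate parametrization) on a Poisson rate with n observations summing to S gives posterior Gamma(α+S, β+n).
So α = 87 − 71 = 16 and β = 28 − 11 = 17.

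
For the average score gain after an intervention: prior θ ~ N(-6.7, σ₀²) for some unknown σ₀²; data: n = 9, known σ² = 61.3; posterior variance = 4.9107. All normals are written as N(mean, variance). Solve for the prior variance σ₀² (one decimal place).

For the Normal–Normal model with known σ², precisions add: τ_n = τ₀ + n/σ².
So 1/σ₀² = 1/4.9107 − 9/61.3 = 0.203637 − 0.146819 = 0.056818.
Hence σ₀² = 1/0.056818 ≈ 17.6.

σ₀² = 17.6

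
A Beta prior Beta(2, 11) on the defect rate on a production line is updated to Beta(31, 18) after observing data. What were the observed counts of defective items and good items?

29 defective items and 7 good items

A Beta(α, β) prior with s successes and f failures in binomial data gives a Beta(α+s, β+f) posterior.
Match parameters: s=31−2=29, f=18−11=7.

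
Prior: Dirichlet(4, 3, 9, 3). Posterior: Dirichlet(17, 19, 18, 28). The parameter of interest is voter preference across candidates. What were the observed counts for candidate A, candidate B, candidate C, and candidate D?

For a Dirichlet(α) prior with multinomial counts c, the posterior is Dirichlet(α + c) componentwise.
Counts are posterior − prior componentwise: 17−4=13, 19−3=16, 18−9=9, 28−3=25.

counts (13, 16, 9, 25)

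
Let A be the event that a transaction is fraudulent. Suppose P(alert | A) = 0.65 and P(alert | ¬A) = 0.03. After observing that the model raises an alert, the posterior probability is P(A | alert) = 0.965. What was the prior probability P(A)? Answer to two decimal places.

In odds form, posterior odds = prior odds × likelihood ratio, so prior odds = posterior odds ÷ LR.
Posterior odds = 0.965/(1−0.965) = 27.5714. LR = 0.65/0.03 = 21.6667.
Prior odds = 27.5714/21.6667 = 1.2725, so P(A) = 1.2725/(1+1.2725) ≈ 0.56.

P(A) = 0.56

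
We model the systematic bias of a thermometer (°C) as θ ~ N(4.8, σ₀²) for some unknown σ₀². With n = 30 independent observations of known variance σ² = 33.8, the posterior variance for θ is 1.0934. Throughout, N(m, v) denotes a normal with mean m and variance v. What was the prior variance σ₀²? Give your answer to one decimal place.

For the Normal–Normal model with known σ², precisions add: τ_n = τ₀ + n/σ².
So 1/σ₀² = 1/1.0934 − 30/33.8 = 0.914578 − 0.887574 = 0.027004.
Hence σ₀² = 1/0.027004 ≈ 37.0.

σ₀² = 37.0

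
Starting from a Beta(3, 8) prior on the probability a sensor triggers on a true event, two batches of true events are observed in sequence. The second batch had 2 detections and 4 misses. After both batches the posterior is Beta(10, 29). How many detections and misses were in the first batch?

Because Beta–binomial updating is additive in the counts, the combined data contributed (α_post−α_prior, β_post−β_prior) successes and failures.
Total across both batches: 10−3=7 detections, 29−8=21 misses.
Subtract the second batch: 7−2=5 detections and 21−4=17 misses.

5 detections and 17 misses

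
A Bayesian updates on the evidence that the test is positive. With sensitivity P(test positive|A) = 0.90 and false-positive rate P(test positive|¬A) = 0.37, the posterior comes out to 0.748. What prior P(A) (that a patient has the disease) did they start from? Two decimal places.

Bayes' rule in odds form gives O(A|E) = O(A)·[P(E|A)/P(E|¬A)], hence O(A) = O(A|E)/LR.
Posterior odds = 0.748/(1−0.748) = 2.9683. LR = 0.90/0.37 = 2.4324.
Prior odds = 2.9683/2.4324 = 1.2203, so P(A) = 1.2203/(1+1.2203) ≈ 0.55.

P(A) = 0.55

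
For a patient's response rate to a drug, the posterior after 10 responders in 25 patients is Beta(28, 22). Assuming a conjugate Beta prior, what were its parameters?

Beta(18, 7)

Under Beta–binomial conjugacy the posterior parameters are (a+s, b+f).
So a = 28 − 10 = 18 and b = 22 − 15 = 7.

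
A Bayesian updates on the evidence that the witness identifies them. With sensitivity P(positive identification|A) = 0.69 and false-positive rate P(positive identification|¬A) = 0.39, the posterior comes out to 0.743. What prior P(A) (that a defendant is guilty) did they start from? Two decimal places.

P(A) = 0.62

Bayes' rule in odds form gives O(A|E) = O(A)·[P(E|A)/P(E|¬A)], hence O(A) = O(A|E)/LR.
Posterior odds = 0.743/(1−0.743) = 2.8911. LR = 0.69/0.39 = 1.7692.
Prior odds = 2.8911/1.7692 = 1.6341, so P(A) = 1.6341/(1+1.6341) ≈ 0.62.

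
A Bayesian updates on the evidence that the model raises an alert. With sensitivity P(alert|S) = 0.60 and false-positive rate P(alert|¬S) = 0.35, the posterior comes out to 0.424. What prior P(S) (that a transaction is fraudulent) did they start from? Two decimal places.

P(S) = 0.30

In odds form, posterior odds = prior odds × likelihood ratio, so prior odds = posterior odds ÷ LR.
Posterior odds = 0.424/(1−0.424) = 0.7361. LR = 0.60/0.35 = 1.7143.
Prior odds = 0.7361/1.7143 = 0.4294, so P(S) = 0.4294/(1+0.4294) ≈ 0.30.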